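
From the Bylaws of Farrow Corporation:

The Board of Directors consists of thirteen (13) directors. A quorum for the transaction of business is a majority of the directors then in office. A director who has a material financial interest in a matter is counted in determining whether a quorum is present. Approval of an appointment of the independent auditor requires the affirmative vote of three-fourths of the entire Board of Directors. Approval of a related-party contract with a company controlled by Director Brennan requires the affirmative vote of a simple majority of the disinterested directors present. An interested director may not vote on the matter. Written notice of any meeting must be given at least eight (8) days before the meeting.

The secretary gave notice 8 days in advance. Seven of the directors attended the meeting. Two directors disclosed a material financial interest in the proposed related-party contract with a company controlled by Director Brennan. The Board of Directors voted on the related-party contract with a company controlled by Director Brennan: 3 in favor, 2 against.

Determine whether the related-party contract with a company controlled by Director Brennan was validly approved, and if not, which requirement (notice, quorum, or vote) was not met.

Notice: 8 days given; 8 required (8 ≥ 8). Satisfied.
Quorum: 7 present (interested directors count toward quorum); quorum is 7. Satisfied.
Vote: the related-party contract with a company controlled by Director Brennan requires a majority of the disinterested directors present (7 − 2 = 5). A majority of 5 is 3, so 3 affirmative votes are needed; 3 voted in favor. Satisfied.

Valid — all requirements satisfied.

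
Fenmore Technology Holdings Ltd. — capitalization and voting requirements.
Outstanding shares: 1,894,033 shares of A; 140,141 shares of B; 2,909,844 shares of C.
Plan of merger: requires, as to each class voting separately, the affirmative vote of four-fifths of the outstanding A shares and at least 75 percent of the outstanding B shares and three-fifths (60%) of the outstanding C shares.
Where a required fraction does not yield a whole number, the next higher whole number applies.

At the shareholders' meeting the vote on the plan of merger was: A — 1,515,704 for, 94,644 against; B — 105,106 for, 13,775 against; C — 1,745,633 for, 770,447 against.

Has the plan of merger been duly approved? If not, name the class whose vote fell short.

A: 4/5 of 1894033 = 1515226.40, rounded up to 1515227; 1,515,227 required, 1,515,704 in favor — approved.
B: 3/4 of 140141 = 105105.75, rounded up to 105106; 105,106 required, 105,106 in favor — approved.
C: 3/5 of 2909844 = 1745906.40, rounded up to 1745907; 1,745,907 required, 1,745,633 in favor — not approved.

Not approved — the C shares did not give the required vote.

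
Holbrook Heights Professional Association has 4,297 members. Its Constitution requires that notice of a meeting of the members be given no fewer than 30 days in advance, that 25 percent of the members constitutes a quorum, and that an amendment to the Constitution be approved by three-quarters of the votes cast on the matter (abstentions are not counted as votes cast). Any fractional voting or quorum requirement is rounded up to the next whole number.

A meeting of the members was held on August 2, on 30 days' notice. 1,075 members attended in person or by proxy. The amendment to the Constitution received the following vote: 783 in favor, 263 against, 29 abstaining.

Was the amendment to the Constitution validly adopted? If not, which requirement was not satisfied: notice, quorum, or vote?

Invalid — vote requirement not satisfied.

Notice: 30 days given; 30 required. Satisfied.
Quorum: 25% of 4,297 = 1,074.25, rounded up to 1,075; 1,075 present. Satisfied.
Vote: requires three-fourths of the votes cast (1,075 − 29 abstaining = 1,046); 3/4 of 1046 = 784.50, rounded up to 785, so 785 needed; 783 in favor. Not satisfied.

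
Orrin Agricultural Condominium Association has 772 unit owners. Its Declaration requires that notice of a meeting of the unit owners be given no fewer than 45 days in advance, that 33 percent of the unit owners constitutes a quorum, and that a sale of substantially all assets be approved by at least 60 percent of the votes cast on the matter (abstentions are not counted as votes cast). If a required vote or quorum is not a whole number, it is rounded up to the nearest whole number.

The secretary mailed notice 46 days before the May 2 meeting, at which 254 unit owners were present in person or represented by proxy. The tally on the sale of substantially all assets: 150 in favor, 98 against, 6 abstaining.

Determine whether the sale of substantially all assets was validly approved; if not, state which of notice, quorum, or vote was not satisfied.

Invalid — quorum requirement not satisfied.

Notice: 46 days given; 45 required. Satisfied.
Quorum: 33% of 772 = 254.76, rounded up to 255; 254 present. Not satisfied.
Vote: requires three-fifths of the votes cast (254 − 6 abstaining = 248); 3/5 of 248 = 148.80, rounded up to 149, so 149 needed; 150 in favor. Satisfied.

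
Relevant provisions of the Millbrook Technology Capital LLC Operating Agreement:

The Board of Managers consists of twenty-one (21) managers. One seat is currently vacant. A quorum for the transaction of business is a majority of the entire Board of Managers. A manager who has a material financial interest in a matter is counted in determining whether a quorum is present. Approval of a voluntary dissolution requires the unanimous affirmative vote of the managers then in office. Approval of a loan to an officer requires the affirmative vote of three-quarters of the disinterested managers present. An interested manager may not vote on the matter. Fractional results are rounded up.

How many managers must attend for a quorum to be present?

A majority of 21 is 11.

11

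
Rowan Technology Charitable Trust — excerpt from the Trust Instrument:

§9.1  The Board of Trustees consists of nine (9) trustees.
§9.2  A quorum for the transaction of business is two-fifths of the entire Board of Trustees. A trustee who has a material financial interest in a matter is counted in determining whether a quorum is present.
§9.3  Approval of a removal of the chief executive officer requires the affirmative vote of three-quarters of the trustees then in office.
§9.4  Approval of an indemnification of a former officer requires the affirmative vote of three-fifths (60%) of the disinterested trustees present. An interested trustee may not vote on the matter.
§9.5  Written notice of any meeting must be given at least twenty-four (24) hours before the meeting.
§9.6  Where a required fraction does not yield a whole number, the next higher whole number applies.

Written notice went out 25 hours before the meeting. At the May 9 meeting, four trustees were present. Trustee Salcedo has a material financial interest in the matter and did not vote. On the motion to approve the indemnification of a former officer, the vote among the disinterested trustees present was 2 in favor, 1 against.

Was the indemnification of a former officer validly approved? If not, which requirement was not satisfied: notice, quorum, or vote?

Notice: 25 hours given; 24 required (25 ≥ 24). Satisfied.
Quorum: 4 present (interested trustees count toward quorum); quorum is 4. Satisfied.
Vote: the indemnification of a former officer requires three-fifths of the disinterested trustees present (4 − 1 = 3). 3/5 of 3 = 1.80, rounded up to 2, so 2 affirmative votes are needed; 2 voted in favor. Satisfied.

Valid — all requirements satisfied.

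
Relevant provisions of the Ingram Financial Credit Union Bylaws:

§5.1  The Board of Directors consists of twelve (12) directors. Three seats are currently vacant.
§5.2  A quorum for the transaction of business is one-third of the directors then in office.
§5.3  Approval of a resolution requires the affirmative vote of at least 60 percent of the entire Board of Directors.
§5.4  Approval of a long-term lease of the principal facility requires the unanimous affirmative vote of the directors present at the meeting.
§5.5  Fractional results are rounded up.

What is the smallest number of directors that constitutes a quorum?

3

1/3 of 9 = 3.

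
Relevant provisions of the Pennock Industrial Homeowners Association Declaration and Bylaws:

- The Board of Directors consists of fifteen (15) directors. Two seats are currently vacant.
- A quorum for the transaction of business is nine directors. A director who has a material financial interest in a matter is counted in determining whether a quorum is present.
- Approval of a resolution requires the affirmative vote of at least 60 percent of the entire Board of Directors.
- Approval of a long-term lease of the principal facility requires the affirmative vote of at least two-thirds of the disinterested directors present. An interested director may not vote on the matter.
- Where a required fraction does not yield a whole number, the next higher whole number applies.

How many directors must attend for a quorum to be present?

9

The quorum is fixed at 9.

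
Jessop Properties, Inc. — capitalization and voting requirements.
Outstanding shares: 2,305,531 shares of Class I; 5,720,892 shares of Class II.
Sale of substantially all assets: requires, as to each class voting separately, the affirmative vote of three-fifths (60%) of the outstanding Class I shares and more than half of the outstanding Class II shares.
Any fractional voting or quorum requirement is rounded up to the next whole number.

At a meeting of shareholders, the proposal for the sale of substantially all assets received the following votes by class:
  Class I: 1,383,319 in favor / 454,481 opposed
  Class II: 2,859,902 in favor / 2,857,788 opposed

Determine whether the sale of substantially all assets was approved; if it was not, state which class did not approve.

Class I: 3/5 of 2305531 = 1383318.60, rounded up to 1383319; 1,383,319 required, 1,383,319 in favor — approved.
Class II: a majority of 5720892 is 2860447; 2,860,447 required, 2,859,902 in favor — not approved.

Not approved — the Class II shares did not give the required vote.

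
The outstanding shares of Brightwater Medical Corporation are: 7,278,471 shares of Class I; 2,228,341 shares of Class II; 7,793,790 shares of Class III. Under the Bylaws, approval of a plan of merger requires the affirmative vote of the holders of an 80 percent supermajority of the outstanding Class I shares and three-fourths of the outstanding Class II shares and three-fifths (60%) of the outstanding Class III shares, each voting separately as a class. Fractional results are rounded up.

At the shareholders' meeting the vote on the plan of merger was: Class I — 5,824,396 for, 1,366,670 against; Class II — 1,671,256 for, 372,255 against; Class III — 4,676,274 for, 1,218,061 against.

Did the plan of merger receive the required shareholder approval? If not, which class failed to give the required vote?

Class I: 4/5 of 7278471 = 5822776.80, rounded up to 5822777; 5,822,777 required, 5,824,396 in favor — approved.
Class II: 3/4 of 2228341 = 1671255.75, rounded up to 1671256; 1,671,256 required, 1,671,256 in favor — approved.
Class III: 3/5 of 7793790 = 4676274; 4,676,274 required, 4,676,274 in favor — approved.

Approved — every class gave the required vote.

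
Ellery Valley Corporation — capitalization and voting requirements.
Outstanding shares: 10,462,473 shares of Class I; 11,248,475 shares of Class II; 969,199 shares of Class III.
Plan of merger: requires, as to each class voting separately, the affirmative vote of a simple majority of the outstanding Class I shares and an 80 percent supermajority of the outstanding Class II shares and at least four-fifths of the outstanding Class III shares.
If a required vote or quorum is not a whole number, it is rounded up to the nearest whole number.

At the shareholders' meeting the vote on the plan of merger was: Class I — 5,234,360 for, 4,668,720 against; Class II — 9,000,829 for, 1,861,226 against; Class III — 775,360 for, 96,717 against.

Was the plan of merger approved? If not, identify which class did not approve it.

Class I: a majority of 10462473 is 5231237; 5,231,237 required, 5,234,360 in favor — approved.
Class II: 4/5 of 11248475 = 8998780; 8,998,780 required, 9,000,829 in favor — approved.
Class III: 4/5 of 969199 = 775359.20, rounded up to 775360; 775,360 required, 775,360 in favor — approved.

Approved — every class gave the required vote.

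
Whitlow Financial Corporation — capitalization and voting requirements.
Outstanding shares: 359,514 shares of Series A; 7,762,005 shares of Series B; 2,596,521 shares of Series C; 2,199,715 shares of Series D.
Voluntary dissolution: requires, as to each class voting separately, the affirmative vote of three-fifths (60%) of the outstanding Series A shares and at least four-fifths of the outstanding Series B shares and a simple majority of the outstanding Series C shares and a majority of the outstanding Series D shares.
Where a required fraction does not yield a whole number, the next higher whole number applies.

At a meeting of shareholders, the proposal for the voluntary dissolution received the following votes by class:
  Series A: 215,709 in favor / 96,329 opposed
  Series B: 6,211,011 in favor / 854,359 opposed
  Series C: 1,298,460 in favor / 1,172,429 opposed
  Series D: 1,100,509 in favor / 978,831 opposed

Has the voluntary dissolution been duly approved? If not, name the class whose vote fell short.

Approved — every class gave the required vote.

Series A: 3/5 of 359514 = 215708.40, rounded up to 215709; 215,709 required, 215,709 in favor — approved.
Series B: 4/5 of 7762005 = 6209604; 6,209,604 required, 6,211,011 in favor — approved.
Series C: a majority of 2596521 is 1298261; 1,298,261 required, 1,298,460 in favor — approved.
Series D: a majority of 2199715 is 1099858; 1,099,858 required, 1,100,509 in favor — approved.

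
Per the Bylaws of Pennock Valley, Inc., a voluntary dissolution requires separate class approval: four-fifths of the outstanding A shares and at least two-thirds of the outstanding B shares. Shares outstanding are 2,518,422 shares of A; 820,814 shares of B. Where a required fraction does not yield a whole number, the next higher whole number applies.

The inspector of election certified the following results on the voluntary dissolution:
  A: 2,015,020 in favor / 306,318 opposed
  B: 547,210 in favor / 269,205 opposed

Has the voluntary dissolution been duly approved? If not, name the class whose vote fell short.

A: 4/5 of 2518422 = 2014737.60, rounded up to 2014738; 2,014,738 required, 2,015,020 in favor — approved.
B: 2/3 of 820814 = 547209.33, rounded up to 547210; 547,210 required, 547,210 in favor — approved.

Approved — every class gave the required vote.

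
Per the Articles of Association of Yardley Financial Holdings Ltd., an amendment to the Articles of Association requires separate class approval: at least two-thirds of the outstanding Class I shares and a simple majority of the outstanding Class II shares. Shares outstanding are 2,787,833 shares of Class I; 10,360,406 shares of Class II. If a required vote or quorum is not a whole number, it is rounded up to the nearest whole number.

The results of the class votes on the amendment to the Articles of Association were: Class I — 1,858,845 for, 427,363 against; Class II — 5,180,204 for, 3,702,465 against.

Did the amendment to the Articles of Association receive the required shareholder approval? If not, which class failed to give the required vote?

Approved — every class gave the required vote.

Class I: 2/3 of 2787833 = 1858555.33, rounded up to 1858556; 1,858,556 required, 1,858,845 in favor — approved.
Class II: a majority of 10360406 is 5180204; 5,180,204 required, 5,180,204 in favor — approved.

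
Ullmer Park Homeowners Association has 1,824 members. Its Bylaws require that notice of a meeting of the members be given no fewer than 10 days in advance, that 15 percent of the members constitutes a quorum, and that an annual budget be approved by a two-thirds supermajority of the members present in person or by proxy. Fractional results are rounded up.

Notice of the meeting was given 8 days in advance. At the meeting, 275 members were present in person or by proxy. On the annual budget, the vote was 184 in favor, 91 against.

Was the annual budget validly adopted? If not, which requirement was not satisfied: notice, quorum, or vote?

Notice: 8 days given; 10 required. Not satisfied.
Quorum: 15% of 1,824 = 273.60, rounded up to 274; 275 present. Satisfied.
Vote: requires two-thirds of those present (275); 2/3 of 275 = 183.33, rounded up to 184, so 184 needed; 184 in favor. Satisfied.

Invalid — notice requirement not satisfied.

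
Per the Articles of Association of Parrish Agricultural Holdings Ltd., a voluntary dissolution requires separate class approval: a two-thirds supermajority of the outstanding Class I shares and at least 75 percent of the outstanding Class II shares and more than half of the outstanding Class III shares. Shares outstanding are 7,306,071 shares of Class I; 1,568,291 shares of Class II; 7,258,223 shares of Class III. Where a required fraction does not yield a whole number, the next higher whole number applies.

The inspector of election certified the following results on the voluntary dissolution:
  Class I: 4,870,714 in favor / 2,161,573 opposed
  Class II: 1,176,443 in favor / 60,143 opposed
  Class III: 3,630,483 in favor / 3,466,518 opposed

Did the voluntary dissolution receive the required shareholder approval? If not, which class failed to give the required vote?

Approved — every class gave the required vote.

Class I: 2/3 of 7306071 = 4870714; 4,870,714 required, 4,870,714 in favor — approved.
Class II: 3/4 of 1568291 = 1176218.25, rounded up to 1176219; 1,176,219 required, 1,176,443 in favor — approved.
Class III: a majority of 7258223 is 3629112; 3,629,112 required, 3,630,483 in favor — approved.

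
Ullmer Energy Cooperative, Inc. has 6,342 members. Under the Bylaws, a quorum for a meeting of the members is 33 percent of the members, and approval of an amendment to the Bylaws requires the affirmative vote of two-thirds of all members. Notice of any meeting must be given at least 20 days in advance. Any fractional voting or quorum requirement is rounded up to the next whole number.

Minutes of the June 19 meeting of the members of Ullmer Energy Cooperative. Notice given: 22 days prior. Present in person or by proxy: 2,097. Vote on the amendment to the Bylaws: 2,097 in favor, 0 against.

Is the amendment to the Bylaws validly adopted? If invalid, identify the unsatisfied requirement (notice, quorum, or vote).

Notice: 22 days given; 20 required. Satisfied.
Quorum: 33% of 6,342 = 2,092.86, rounded up to 2,093; 2,097 present. Satisfied.
Vote: requires two-thirds of all members (6,342); 2/3 of 6342 = 4228, so 4,228 needed; 2,097 in favor. Not satisfied.

Invalid — vote requirement not satisfied.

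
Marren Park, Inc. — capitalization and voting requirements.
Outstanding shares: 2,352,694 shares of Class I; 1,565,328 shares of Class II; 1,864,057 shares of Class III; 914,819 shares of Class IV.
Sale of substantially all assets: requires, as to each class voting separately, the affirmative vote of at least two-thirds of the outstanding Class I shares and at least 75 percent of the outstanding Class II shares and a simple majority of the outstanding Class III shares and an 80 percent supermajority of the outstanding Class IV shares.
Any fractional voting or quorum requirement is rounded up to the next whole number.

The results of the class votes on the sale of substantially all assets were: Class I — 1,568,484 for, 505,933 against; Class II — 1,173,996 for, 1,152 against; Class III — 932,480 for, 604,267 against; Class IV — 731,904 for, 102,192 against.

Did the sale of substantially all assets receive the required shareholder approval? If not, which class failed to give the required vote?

Class I: 2/3 of 2352694 = 1568462.67, rounded up to 1568463; 1,568,463 required, 1,568,484 in favor — approved.
Class II: 3/4 of 1565328 = 1173996; 1,173,996 required, 1,173,996 in favor — approved.
Class III: a majority of 1864057 is 932029; 932,029 required, 932,480 in favor — approved.
Class IV: 4/5 of 914819 = 731855.20, rounded up to 731856; 731,856 required, 731,904 in favor — approved.

Approved — every class gave the required vote.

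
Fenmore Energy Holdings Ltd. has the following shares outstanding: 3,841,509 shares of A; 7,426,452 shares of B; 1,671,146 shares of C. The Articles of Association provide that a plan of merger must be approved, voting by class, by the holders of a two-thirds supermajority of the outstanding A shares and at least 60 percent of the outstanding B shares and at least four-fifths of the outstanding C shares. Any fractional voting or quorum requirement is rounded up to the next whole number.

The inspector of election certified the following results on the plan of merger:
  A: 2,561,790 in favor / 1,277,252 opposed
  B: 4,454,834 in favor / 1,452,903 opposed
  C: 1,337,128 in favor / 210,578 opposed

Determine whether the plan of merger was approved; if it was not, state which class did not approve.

A: 2/3 of 3841509 = 2561006; 2,561,006 required, 2,561,790 in favor — approved.
B: 3/5 of 7426452 = 4455871.20, rounded up to 4455872; 4,455,872 required, 4,454,834 in favor — not approved.
C: 4/5 of 1671146 = 1336916.80, rounded up to 1336917; 1,336,917 required, 1,337,128 in favor — approved.

Not approved — the B shares did not give the required vote.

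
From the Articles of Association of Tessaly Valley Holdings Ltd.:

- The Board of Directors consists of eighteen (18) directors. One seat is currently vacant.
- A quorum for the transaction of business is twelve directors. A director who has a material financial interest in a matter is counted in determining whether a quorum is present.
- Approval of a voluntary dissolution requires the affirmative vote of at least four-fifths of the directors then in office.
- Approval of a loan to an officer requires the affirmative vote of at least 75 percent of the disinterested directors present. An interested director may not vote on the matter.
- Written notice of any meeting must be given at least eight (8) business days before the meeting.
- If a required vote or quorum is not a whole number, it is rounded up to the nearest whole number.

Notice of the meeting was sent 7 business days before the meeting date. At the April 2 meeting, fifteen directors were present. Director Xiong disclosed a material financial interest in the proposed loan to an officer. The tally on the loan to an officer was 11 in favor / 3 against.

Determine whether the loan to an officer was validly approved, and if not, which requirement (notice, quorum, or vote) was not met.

Notice: 7 business days given; 8 required (7 < 8). Not satisfied.
Quorum: 15 present (interested directors count toward quorum); quorum is 12. Satisfied.
Vote: the loan to an officer requires three-fourths of the disinterested directors present (15 − 1 = 14). 3/4 of 14 = 10.50, rounded up to 11, so 11 affirmative votes are needed; 11 voted in favor. Satisfied.

Invalid — notice requirement not satisfied.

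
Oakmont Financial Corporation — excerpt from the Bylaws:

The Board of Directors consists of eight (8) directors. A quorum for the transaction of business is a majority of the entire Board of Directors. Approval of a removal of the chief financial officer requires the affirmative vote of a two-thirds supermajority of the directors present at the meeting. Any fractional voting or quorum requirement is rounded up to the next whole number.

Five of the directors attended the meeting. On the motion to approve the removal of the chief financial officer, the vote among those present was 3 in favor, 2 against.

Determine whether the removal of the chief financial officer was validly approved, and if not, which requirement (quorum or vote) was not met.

Quorum: 5 present; quorum is 5. Satisfied.
Vote: the removal of the chief financial officer requires two-thirds of the directors present (5). 2/3 of 5 = 3.33, rounded up to 4, so 4 affirmative votes are needed; 3 voted in favor. Not satisfied.

Invalid — vote requirement not satisfied.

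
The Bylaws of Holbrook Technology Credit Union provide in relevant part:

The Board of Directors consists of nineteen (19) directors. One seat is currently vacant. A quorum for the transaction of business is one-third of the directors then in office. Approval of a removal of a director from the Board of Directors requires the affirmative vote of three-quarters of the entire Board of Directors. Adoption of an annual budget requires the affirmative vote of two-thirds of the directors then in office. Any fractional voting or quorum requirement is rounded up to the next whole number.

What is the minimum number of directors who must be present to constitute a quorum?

6

1/3 of 18 = 6.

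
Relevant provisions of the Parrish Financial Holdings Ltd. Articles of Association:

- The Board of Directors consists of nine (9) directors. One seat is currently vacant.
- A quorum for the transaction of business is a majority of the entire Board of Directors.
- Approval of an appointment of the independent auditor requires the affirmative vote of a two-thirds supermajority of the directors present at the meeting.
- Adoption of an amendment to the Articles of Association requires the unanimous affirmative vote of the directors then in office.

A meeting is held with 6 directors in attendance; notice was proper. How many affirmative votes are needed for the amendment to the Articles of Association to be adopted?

8

The amendment to the Articles of Association requires the unanimous vote of the directors then in office (8).
Unanimous means all 8.
(Only 6 can vote, so the amendment to the Articles of Association cannot pass at this meeting, but the required vote is still 8.)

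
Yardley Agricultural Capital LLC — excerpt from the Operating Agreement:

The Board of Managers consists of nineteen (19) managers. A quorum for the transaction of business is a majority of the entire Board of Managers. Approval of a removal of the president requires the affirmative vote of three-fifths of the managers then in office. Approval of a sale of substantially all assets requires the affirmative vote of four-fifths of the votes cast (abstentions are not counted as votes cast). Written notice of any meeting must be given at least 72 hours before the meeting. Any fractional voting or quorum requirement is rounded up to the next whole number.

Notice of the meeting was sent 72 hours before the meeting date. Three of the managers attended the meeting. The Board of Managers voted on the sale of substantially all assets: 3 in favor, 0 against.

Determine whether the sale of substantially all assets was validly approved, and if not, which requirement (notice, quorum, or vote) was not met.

Invalid — quorum requirement not satisfied.

Notice: 72 hours given; 72 required (72 ≥ 72). Satisfied.
Quorum: 3 present; quorum is 10. Not satisfied.
Vote: the sale of substantially all assets requires four-fifths of the votes cast (3). 4/5 of 3 = 2.40, rounded up to 3, so 3 affirmative votes are needed; 3 voted in favor. Satisfied. (Moot — without a quorum no business can be validly transacted.)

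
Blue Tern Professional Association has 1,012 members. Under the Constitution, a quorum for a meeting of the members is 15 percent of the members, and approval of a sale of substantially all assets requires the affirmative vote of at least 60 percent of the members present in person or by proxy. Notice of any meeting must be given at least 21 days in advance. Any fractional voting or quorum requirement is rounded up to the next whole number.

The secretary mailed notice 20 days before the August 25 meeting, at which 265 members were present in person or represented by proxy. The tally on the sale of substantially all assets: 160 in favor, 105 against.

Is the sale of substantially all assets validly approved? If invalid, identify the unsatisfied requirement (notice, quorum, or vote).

Notice: 20 days given; 21 required. Not satisfied.
Quorum: 15% of 1,012 = 151.80, rounded up to 152; 265 present. Satisfied.
Vote: requires three-fifths of those present (265); 3/5 of 265 = 159, so 159 needed; 160 in favor. Satisfied.

Invalid — notice requirement not satisfied.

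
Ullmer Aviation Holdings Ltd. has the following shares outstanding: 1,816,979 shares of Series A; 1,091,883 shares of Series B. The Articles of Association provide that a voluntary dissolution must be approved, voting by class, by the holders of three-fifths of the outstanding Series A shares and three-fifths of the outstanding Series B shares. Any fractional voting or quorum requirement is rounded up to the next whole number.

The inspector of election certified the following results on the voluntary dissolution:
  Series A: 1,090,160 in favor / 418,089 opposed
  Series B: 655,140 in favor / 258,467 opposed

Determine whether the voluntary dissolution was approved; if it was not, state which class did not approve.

Not approved — the Series A shares did not give the required vote.

Series A: 3/5 of 1816979 = 1090187.40, rounded up to 1090188; 1,090,188 required, 1,090,160 in favor — not approved.
Series B: 3/5 of 1091883 = 655129.80, rounded up to 655130; 655,130 required, 655,140 in favor — approved.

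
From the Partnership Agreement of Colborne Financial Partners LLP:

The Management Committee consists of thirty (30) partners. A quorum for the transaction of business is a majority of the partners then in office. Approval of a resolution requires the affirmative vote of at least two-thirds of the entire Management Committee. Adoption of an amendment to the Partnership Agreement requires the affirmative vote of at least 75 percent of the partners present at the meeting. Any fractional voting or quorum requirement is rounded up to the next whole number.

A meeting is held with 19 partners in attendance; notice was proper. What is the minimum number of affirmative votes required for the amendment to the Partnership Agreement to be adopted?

15

The amendment to the Partnership Agreement requires three-fourths of the partners present (19).
3/4 of 19 = 14.25, rounded up to 15.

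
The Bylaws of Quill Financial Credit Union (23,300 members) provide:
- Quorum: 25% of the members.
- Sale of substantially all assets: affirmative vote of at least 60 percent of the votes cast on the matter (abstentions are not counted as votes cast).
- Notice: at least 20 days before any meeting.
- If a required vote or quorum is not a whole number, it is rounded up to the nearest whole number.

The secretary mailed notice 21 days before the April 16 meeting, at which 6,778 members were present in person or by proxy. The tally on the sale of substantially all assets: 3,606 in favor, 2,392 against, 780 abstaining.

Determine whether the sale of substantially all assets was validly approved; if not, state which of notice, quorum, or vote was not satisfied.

Notice: 21 days given; 20 required. Satisfied.
Quorum: 25% of 23,300 = 5,825; 6,778 present. Satisfied.
Vote: requires three-fifths of the votes cast (6,778 − 780 abstaining = 5,998); 3/5 of 5998 = 3598.80, rounded up to 3599, so 3,599 needed; 3,606 in favor. Satisfied.

Valid — all requirements satisfied.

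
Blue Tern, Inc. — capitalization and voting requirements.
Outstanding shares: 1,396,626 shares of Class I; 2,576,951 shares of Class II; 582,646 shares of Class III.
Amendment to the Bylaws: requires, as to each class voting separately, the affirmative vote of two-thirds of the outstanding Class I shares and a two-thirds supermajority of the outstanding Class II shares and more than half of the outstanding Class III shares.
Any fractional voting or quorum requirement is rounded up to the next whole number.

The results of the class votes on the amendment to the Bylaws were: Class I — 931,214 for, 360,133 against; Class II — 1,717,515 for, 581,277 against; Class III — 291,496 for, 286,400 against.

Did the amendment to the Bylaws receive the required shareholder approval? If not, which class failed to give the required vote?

Not approved — the Class II shares did not give the required vote.

Class I: 2/3 of 1396626 = 931084; 931,084 required, 931,214 in favor — approved.
Class II: 2/3 of 2576951 = 1717967.33, rounded up to 1717968; 1,717,968 required, 1,717,515 in favor — not approved.
Class III: a majority of 582646 is 291324; 291,324 required, 291,496 in favor — approved.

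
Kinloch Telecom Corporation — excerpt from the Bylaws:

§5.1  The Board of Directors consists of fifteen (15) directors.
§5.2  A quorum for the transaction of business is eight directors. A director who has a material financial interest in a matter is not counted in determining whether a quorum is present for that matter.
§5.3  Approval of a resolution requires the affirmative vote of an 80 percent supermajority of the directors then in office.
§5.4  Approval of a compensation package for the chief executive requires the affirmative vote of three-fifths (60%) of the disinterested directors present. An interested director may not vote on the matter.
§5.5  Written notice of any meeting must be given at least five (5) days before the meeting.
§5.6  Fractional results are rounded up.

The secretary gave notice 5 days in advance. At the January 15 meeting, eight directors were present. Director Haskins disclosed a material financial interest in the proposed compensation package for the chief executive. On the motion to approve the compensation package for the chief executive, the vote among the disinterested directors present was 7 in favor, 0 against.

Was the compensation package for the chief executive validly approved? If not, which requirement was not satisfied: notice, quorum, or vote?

Notice: 5 days given; 5 required (5 ≥ 5). Satisfied.
Quorum: 8 present, but the 1 interested director does not count, leaving 7. Quorum is 8. Not satisfied.
Vote: the compensation package for the chief executive requires three-fifths of the disinterested directors present (8 − 1 = 7). 3/5 of 7 = 4.20, rounded up to 5, so 5 affirmative votes are needed; 7 voted in favor. Satisfied. (Moot — without a quorum no business can be validly transacted.)

Invalid — quorum requirement not satisfied.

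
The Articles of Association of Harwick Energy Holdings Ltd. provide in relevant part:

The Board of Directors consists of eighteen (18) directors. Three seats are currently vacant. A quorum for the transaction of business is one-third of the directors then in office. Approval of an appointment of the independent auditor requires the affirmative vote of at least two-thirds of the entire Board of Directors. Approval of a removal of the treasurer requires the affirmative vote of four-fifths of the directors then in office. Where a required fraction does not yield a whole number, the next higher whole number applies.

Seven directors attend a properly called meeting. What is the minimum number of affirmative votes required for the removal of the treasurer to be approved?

The removal of the treasurer requires four-fifths of the directors then in office (15).
4/5 of 15 = 12.
(Only 7 can vote, so the removal of the treasurer cannot pass at this meeting, but the required vote is still 12.)

12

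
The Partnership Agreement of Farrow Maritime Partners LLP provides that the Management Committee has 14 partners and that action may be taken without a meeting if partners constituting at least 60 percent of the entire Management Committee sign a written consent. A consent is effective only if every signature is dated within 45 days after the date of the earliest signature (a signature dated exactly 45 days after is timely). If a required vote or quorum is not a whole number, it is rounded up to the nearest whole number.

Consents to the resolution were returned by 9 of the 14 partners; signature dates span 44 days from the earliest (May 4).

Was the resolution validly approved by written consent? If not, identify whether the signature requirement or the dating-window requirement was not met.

Signatures required: at least 60 percent of 14 — 3/5 of 14 = 8.40, rounded up to 9, so 9 needed; 9 signed. Sufficient.
Dating window: the latest signature is 44 days after the earliest; the limit is 45 days. Within the window.

Effective — both the signature and dating-window requirements are satisfied.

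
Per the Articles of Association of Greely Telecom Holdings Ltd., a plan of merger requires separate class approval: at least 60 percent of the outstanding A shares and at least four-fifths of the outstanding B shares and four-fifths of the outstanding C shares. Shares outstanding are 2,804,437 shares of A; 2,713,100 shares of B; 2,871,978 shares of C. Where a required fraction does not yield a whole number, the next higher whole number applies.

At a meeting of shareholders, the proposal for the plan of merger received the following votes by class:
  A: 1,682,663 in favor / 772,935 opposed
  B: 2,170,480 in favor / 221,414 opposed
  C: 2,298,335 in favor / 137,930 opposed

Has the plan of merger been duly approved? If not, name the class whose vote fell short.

A: 3/5 of 2804437 = 1682662.20, rounded up to 1682663; 1,682,663 required, 1,682,663 in favor — approved.
B: 4/5 of 2713100 = 2170480; 2,170,480 required, 2,170,480 in favor — approved.
C: 4/5 of 2871978 = 2297582.40, rounded up to 2297583; 2,297,583 required, 2,298,335 in favor — approved.

Approved — every class gave the required vote.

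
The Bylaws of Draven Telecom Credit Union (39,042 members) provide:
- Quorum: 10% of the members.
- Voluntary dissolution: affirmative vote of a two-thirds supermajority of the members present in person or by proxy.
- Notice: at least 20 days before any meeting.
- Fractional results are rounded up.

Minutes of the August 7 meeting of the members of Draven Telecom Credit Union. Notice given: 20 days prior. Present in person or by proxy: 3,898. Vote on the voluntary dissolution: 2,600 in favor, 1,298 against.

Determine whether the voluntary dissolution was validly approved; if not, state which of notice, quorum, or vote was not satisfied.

Notice: 20 days given; 20 required. Satisfied.
Quorum: 10% of 39,042 = 3,904.20, rounded up to 3,905; 3,898 present. Not satisfied.
Vote: requires two-thirds of those present (3,898); 2/3 of 3898 = 2598.67, rounded up to 2599, so 2,599 needed; 2,600 in favor. Satisfied.

Invalid — quorum requirement not satisfied.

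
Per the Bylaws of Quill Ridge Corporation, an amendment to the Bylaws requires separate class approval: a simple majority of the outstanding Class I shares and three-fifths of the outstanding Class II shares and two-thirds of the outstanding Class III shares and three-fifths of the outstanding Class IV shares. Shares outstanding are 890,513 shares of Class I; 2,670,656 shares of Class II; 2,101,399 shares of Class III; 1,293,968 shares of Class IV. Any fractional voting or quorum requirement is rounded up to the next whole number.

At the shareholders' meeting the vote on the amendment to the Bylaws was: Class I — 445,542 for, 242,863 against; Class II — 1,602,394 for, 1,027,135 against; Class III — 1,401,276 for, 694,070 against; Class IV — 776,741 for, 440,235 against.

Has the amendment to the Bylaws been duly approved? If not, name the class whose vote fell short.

Approved — every class gave the required vote.

Class I: a majority of 890513 is 445257; 445,257 required, 445,542 in favor — approved.
Class II: 3/5 of 2670656 = 1602393.60, rounded up to 1602394; 1,602,394 required, 1,602,394 in favor — approved.
Class III: 2/3 of 2101399 = 1400932.67, rounded up to 1400933; 1,400,933 required, 1,401,276 in favor — approved.
Class IV: 3/5 of 1293968 = 776380.80, rounded up to 776381; 776,381 required, 776,741 in favor — approved.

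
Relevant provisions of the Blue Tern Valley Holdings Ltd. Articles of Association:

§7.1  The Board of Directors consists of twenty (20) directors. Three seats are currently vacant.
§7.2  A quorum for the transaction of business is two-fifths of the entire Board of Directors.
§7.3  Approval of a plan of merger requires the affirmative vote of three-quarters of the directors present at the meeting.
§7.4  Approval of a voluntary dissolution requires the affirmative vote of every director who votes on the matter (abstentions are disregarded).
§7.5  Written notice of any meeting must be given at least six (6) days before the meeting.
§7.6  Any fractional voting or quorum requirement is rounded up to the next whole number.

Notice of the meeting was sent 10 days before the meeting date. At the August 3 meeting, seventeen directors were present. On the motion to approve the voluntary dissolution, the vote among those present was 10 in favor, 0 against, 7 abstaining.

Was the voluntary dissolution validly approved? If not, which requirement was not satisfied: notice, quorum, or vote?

Notice: 10 days given; 6 required (10 ≥ 6). Satisfied.
Quorum: 17 present; quorum is 8. Satisfied.
Vote: the voluntary dissolution requires the unanimous vote of the votes cast (17 present − 7 abstaining = 10). Unanimous means all 10, so 10 affirmative votes are needed; 10 voted in favor. Satisfied.

Valid — all requirements satisfied.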